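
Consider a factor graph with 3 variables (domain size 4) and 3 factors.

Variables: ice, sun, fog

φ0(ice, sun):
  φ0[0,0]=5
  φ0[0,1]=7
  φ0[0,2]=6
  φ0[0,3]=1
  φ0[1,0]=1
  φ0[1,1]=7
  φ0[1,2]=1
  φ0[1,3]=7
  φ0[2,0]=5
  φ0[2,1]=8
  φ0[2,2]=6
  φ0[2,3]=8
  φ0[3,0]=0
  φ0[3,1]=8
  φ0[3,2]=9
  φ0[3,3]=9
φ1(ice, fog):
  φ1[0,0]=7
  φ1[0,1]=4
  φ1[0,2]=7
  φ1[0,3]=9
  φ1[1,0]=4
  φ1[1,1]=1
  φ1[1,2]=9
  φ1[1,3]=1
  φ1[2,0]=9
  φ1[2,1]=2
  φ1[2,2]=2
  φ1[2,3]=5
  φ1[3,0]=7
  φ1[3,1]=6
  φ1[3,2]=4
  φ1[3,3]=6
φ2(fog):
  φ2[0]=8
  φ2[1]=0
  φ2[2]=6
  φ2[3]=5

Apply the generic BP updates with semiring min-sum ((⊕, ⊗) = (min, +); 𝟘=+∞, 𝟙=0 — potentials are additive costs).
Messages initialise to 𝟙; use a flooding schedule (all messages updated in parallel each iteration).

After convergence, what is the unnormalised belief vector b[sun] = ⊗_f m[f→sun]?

b[sun] = [2, 8, 2, 5]

init: all messages = 𝟙 over 4 values
r1 m[φ0→ice] = [1, 1, 5, 0]
r1 m[φ0→sun] = [0, 7, 1, 1]
r1 m[φ1→ice] = [4, 1, 2, 4]
r1 m[φ1→fog] = [4, 1, 2, 1]
r1 m[φ2→fog] = [8, 0, 6, 5]
r1 m[ice→φ0] = [0, 0, 0, 0]
r1 m[ice→φ1] = [0, 0, 0, 0]
r1 m[sun→φ0] = [0, 0, 0, 0]
r1 m[fog→φ1] = [0, 0, 0, 0]
r1 m[fog→φ2] = [0, 0, 0, 0]
r2 m[φ0→ice] = [1, 1, 5, 0]
r2 m[φ0→sun] = [0, 7, 1, 1]
r2 m[φ1→ice] = [4, 1, 2, 4]
r2 m[φ1→fog] = [4, 1, 2, 1]
r2 m[φ2→fog] = [8, 0, 6, 5]
r2 m[ice→φ0] = [4, 1, 2, 4]
r2 m[ice→φ1] = [1, 1, 5, 0]
r2 m[sun→φ0] = [0, 0, 0, 0]
r2 m[fog→φ1] = [8, 0, 6, 5]
r2 m[fog→φ2] = [4, 1, 2, 1]
r3 m[φ0→ice] = [1, 1, 5, 0]
r3 m[φ0→sun] = [2, 8, 2, 5]
r3 m[φ1→ice] = [4, 1, 2, 6]
r3 m[φ1→fog] = [5, 2, 4, 2]
r3 m[φ2→fog] = [8, 0, 6, 5]
r3 m[ice→φ0] = [4, 1, 2, 4]
r3 m[ice→φ1] = [1, 1, 5, 0]
r3 m[sun→φ0] = [0, 0, 0, 0]
r3 m[fog→φ1] = [8, 0, 6, 5]
r3 m[fog→φ2] = [4, 1, 2, 1]
r4 m[φ0→ice] = [1, 1, 5, 0]
r4 m[φ0→sun] = [2, 8, 2, 5]
r4 m[φ1→ice] = [4, 1, 2, 6]
r4 m[φ1→fog] = [5, 2, 4, 2]
r4 m[φ2→fog] = [8, 0, 6, 5]
r4 m[ice→φ0] = [4, 1, 2, 6]
r4 m[ice→φ1] = [1, 1, 5, 0]
r4 m[sun→φ0] = [0, 0, 0, 0]
r4 m[fog→φ1] = [8, 0, 6, 5]
r4 m[fog→φ2] = [5, 2, 4, 2]
r5 m[φ0→ice] = [1, 1, 5, 0]
r5 m[φ0→sun] = [2, 8, 2, 5]
r5 m[φ1→ice] = [4, 1, 2, 6]
r5 m[φ1→fog] = [5, 2, 4, 2]
r5 m[φ2→fog] = [8, 0, 6, 5]
r5 m[ice→φ0] = [4, 1, 2, 6]
r5 m[ice→φ1] = [1, 1, 5, 0]
r5 m[sun→φ0] = [0, 0, 0, 0]
r5 m[fog→φ1] = [8, 0, 6, 5]
r5 m[fog→φ2] = [5, 2, 4, 2]
fixed point reached at round 5
b[sun] = ⊗ incoming = [2, 8, 2, 5]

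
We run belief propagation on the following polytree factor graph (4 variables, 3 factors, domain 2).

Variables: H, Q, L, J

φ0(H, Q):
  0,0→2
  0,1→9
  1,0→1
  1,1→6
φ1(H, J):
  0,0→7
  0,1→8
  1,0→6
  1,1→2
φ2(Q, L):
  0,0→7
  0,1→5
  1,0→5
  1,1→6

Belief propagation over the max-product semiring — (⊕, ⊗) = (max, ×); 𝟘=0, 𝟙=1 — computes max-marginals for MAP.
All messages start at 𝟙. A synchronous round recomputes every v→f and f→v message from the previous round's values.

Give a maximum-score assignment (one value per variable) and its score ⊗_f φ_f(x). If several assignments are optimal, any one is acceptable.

init: all messages = 𝟙 over 2 values
r1 m[φ0→H] = [9, 6]
r1 m[φ0→Q] = [2, 9]
r1 m[φ1→H] = [8, 6]
r1 m[φ1→J] = [7, 8]
r1 m[φ2→Q] = [7, 6]
r1 m[φ2→L] = [7, 6]
r1 m[H→φ0] = [1, 1]
r1 m[H→φ1] = [1, 1]
r1 m[Q→φ0] = [1, 1]
r1 m[Q→φ2] = [1, 1]
r1 m[L→φ2] = [1, 1]
r1 m[J→φ1] = [1, 1]
r2 m[φ0→H] = [9, 6]
r2 m[φ0→Q] = [2, 9]
r2 m[φ1→H] = [8, 6]
r2 m[φ1→J] = [7, 8]
r2 m[φ2→Q] = [7, 6]
r2 m[φ2→L] = [7, 6]
r2 m[H→φ0] = [8, 6]
r2 m[H→φ1] = [9, 6]
r2 m[Q→φ0] = [7, 6]
r2 m[Q→φ2] = [2, 9]
r2 m[L→φ2] = [1, 1]
r2 m[J→φ1] = [1, 1]
r3 m[φ0→H] = [54, 36]
r3 m[φ0→Q] = [16, 72]
r3 m[φ1→H] = [8, 6]
r3 m[φ1→J] = [63, 72]
r3 m[φ2→Q] = [7, 6]
r3 m[φ2→L] = [45, 54]
r3 m[H→φ0] = [8, 6]
r3 m[H→φ1] = [9, 6]
r3 m[Q→φ0] = [7, 6]
r3 m[Q→φ2] = [2, 9]
r3 m[L→φ2] = [1, 1]
r3 m[J→φ1] = [1, 1]
r4 m[φ0→H] = [54, 36]
r4 m[φ0→Q] = [16, 72]
r4 m[φ1→H] = [8, 6]
r4 m[φ1→J] = [63, 72]
r4 m[φ2→Q] = [7, 6]
r4 m[φ2→L] = [45, 54]
r4 m[H→φ0] = [8, 6]
r4 m[H→φ1] = [54, 36]
r4 m[Q→φ0] = [7, 6]
r4 m[Q→φ2] = [16, 72]
r4 m[L→φ2] = [1, 1]
r4 m[J→φ1] = [1, 1]
r5 m[φ0→H] = [54, 36]
r5 m[φ0→Q] = [16, 72]
r5 m[φ1→H] = [8, 6]
r5 m[φ1→J] = [378, 432]
r5 m[φ2→Q] = [7, 6]
r5 m[φ2→L] = [360, 432]
r5 m[H→φ0] = [8, 6]
r5 m[H→φ1] = [54, 36]
r5 m[Q→φ0] = [7, 6]
r5 m[Q→φ2] = [16, 72]
r5 m[L→φ2] = [1, 1]
r5 m[J→φ1] = [1, 1]
r6 m[φ0→H] = [54, 36]
r6 m[φ0→Q] = [16, 72]
r6 m[φ1→H] = [8, 6]
r6 m[φ1→J] = [378, 432]
r6 m[φ2→Q] = [7, 6]
r6 m[φ2→L] = [360, 432]
r6 m[H→φ0] = [8, 6]
r6 m[H→φ1] = [54, 36]
r6 m[Q→φ0] = [7, 6]
r6 m[Q→φ2] = [16, 72]
r6 m[L→φ2] = [1, 1]
r6 m[J→φ1] = [1, 1]
fixed point reached at round 6
traceback from H: (H=0, Q=1, L=1, J=1), score=432

assignment: (H=0, Q=1, L=1, J=1); score = 432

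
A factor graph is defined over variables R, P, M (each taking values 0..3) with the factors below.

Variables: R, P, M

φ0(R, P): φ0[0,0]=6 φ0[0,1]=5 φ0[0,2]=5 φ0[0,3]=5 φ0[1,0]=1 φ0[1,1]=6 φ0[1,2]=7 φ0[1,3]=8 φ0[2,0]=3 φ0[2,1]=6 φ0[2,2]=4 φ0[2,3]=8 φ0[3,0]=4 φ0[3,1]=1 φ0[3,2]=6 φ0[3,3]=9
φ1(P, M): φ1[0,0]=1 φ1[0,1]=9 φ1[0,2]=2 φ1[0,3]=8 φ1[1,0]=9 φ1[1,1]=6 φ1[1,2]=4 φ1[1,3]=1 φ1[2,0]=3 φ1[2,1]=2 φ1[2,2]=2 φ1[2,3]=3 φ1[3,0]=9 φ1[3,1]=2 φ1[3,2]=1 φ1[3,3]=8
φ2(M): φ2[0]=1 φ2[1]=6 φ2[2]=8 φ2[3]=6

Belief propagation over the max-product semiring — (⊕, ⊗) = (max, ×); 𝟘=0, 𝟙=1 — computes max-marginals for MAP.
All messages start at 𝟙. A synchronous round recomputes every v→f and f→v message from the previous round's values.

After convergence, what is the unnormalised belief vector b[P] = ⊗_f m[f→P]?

init: all messages = 𝟙 over 4 values
r1 m[φ0→R] = [6, 8, 8, 9]
r1 m[φ0→P] = [6, 6, 7, 9]
r1 m[φ1→P] = [9, 9, 3, 9]
r1 m[φ1→M] = [9, 9, 4, 8]
r1 m[φ2→M] = [1, 6, 8, 6]
r1 m[R→φ0] = [1, 1, 1, 1]
r1 m[P→φ0] = [1, 1, 1, 1]
r1 m[P→φ1] = [1, 1, 1, 1]
r1 m[M→φ1] = [1, 1, 1, 1]
r1 m[M→φ2] = [1, 1, 1, 1]
r2 m[φ0→R] = [6, 8, 8, 9]
r2 m[φ0→P] = [6, 6, 7, 9]
r2 m[φ1→P] = [9, 9, 3, 9]
r2 m[φ1→M] = [9, 9, 4, 8]
r2 m[φ2→M] = [1, 6, 8, 6]
r2 m[R→φ0] = [1, 1, 1, 1]
r2 m[P→φ0] = [9, 9, 3, 9]
r2 m[P→φ1] = [6, 6, 7, 9]
r2 m[M→φ1] = [1, 6, 8, 6]
r2 m[M→φ2] = [9, 9, 4, 8]
r3 m[φ0→R] = [54, 72, 72, 81]
r3 m[φ0→P] = [6, 6, 7, 9]
r3 m[φ1→P] = [54, 36, 18, 48]
r3 m[φ1→M] = [81, 54, 24, 72]
r3 m[φ2→M] = [1, 6, 8, 6]
r3 m[R→φ0] = [1, 1, 1, 1]
r3 m[P→φ0] = [9, 9, 3, 9]
r3 m[P→φ1] = [6, 6, 7, 9]
r3 m[M→φ1] = [1, 6, 8, 6]
r3 m[M→φ2] = [9, 9, 4, 8]
r4 m[φ0→R] = [54, 72, 72, 81]
r4 m[φ0→P] = [6, 6, 7, 9]
r4 m[φ1→P] = [54, 36, 18, 48]
r4 m[φ1→M] = [81, 54, 24, 72]
r4 m[φ2→M] = [1, 6, 8, 6]
r4 m[R→φ0] = [1, 1, 1, 1]
r4 m[P→φ0] = [54, 36, 18, 48]
r4 m[P→φ1] = [6, 6, 7, 9]
r4 m[M→φ1] = [1, 6, 8, 6]
r4 m[M→φ2] = [81, 54, 24, 72]
r5 m[φ0→R] = [324, 384, 384, 432]
r5 m[φ0→P] = [6, 6, 7, 9]
r5 m[φ1→P] = [54, 36, 18, 48]
r5 m[φ1→M] = [81, 54, 24, 72]
r5 m[φ2→M] = [1, 6, 8, 6]
r5 m[R→φ0] = [1, 1, 1, 1]
r5 m[P→φ0] = [54, 36, 18, 48]
r5 m[P→φ1] = [6, 6, 7, 9]
r5 m[M→φ1] = [1, 6, 8, 6]
r5 m[M→φ2] = [81, 54, 24, 72]
r6 m[φ0→R] = [324, 384, 384, 432]
r6 m[φ0→P] = [6, 6, 7, 9]
r6 m[φ1→P] = [54, 36, 18, 48]
r6 m[φ1→M] = [81, 54, 24, 72]
r6 m[φ2→M] = [1, 6, 8, 6]
r6 m[R→φ0] = [1, 1, 1, 1]
r6 m[P→φ0] = [54, 36, 18, 48]
r6 m[P→φ1] = [6, 6, 7, 9]
r6 m[M→φ1] = [1, 6, 8, 6]
r6 m[M→φ2] = [81, 54, 24, 72]
fixed point reached at round 6
b[P] = ⊗ incoming = [324, 216, 126, 432]

b[P] = [324, 216, 126, 432]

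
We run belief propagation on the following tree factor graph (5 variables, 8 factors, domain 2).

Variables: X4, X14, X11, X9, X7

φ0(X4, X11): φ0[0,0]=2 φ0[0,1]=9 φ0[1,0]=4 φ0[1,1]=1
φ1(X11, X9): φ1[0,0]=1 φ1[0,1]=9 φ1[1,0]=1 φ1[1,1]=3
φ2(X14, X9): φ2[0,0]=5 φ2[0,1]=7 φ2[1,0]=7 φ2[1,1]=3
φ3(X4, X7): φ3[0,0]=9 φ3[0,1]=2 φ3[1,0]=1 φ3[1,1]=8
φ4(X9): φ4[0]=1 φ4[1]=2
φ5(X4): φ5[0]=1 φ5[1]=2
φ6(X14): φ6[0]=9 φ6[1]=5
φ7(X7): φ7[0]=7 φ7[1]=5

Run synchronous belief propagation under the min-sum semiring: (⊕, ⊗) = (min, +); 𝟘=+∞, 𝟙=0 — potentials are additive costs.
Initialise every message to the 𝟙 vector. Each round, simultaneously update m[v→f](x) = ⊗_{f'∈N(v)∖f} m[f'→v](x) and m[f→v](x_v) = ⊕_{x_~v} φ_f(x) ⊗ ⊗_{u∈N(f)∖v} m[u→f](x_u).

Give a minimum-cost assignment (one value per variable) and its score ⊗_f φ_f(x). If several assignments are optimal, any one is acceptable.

init: all messages = 𝟙 over 2 values
r1 m[φ0→X4] = [2, 1]
r1 m[φ0→X11] = [2, 1]
r1 m[φ1→X11] = [1, 1]
r1 m[φ1→X9] = [1, 3]
r1 m[φ2→X14] = [5, 3]
r1 m[φ2→X9] = [5, 3]
r1 m[φ3→X4] = [2, 1]
r1 m[φ3→X7] = [1, 2]
r1 m[φ4→X9] = [1, 2]
r1 m[φ5→X4] = [1, 2]
r1 m[φ6→X14] = [9, 5]
r1 m[φ7→X7] = [7, 5]
r1 m[X4→φ0] = [0, 0]
r1 m[X4→φ3] = [0, 0]
r1 m[X4→φ5] = [0, 0]
r1 m[X14→φ2] = [0, 0]
r1 m[X14→φ6] = [0, 0]
r1 m[X11→φ0] = [0, 0]
r1 m[X11→φ1] = [0, 0]
r1 m[X9→φ1] = [0, 0]
r1 m[X9→φ2] = [0, 0]
r1 m[X9→φ4] = [0, 0]
r1 m[X7→φ3] = [0, 0]
r1 m[X7→φ7] = [0, 0]
r2 m[φ0→X4] = [2, 1]
r2 m[φ0→X11] = [2, 1]
r2 m[φ1→X11] = [1, 1]
r2 m[φ1→X9] = [1, 3]
r2 m[φ2→X14] = [5, 3]
r2 m[φ2→X9] = [5, 3]
r2 m[φ3→X4] = [2, 1]
r2 m[φ3→X7] = [1, 2]
r2 m[φ4→X9] = [1, 2]
r2 m[φ5→X4] = [1, 2]
r2 m[φ6→X14] = [9, 5]
r2 m[φ7→X7] = [7, 5]
r2 m[X4→φ0] = [3, 3]
r2 m[X4→φ3] = [3, 3]
r2 m[X4→φ5] = [4, 2]
r2 m[X14→φ2] = [9, 5]
r2 m[X14→φ6] = [5, 3]
r2 m[X11→φ0] = [1, 1]
r2 m[X11→φ1] = [2, 1]
r2 m[X9→φ1] = [6, 5]
r2 m[X9→φ2] = [2, 5]
r2 m[X9→φ4] = [6, 6]
r2 m[X7→φ3] = [7, 5]
r2 m[X7→φ7] = [1, 2]
r3 m[φ0→X4] = [3, 2]
r3 m[φ0→X11] = [5, 4]
r3 m[φ1→X11] = [7, 7]
r3 m[φ1→X9] = [2, 4]
r3 m[φ2→X14] = [7, 8]
r3 m[φ2→X9] = [12, 8]
r3 m[φ3→X4] = [7, 8]
r3 m[φ3→X7] = [4, 5]
r3 m[φ4→X9] = [1, 2]
r3 m[φ5→X4] = [1, 2]
r3 m[φ6→X14] = [9, 5]
r3 m[φ7→X7] = [7, 5]
r3 m[X4→φ0] = [3, 3]
r3 m[X4→φ3] = [3, 3]
r3 m[X4→φ5] = [4, 2]
r3 m[X14→φ2] = [9, 5]
r3 m[X14→φ6] = [5, 3]
r3 m[X11→φ0] = [1, 1]
r3 m[X11→φ1] = [2, 1]
r3 m[X9→φ1] = [6, 5]
r3 m[X9→φ2] = [2, 5]
r3 m[X9→φ4] = [6, 6]
r3 m[X7→φ3] = [7, 5]
r3 m[X7→φ7] = [1, 2]
r4 m[φ0→X4] = [3, 2]
r4 m[φ0→X11] = [5, 4]
r4 m[φ1→X11] = [7, 7]
r4 m[φ1→X9] = [2, 4]
r4 m[φ2→X14] = [7, 8]
r4 m[φ2→X9] = [12, 8]
r4 m[φ3→X4] = [7, 8]
r4 m[φ3→X7] = [4, 5]
r4 m[φ4→X9] = [1, 2]
r4 m[φ5→X4] = [1, 2]
r4 m[φ6→X14] = [9, 5]
r4 m[φ7→X7] = [7, 5]
r4 m[X4→φ0] = [8, 10]
r4 m[X4→φ3] = [4, 4]
r4 m[X4→φ5] = [10, 10]
r4 m[X14→φ2] = [9, 5]
r4 m[X14→φ6] = [7, 8]
r4 m[X11→φ0] = [7, 7]
r4 m[X11→φ1] = [5, 4]
r4 m[X9→φ1] = [13, 10]
r4 m[X9→φ2] = [3, 6]
r4 m[X9→φ4] = [14, 12]
r4 m[X7→φ3] = [7, 5]
r4 m[X7→φ7] = [4, 5]
r5 m[φ0→X4] = [9, 8]
r5 m[φ0→X11] = [10, 11]
r5 m[φ1→X11] = [14, 13]
r5 m[φ1→X9] = [5, 7]
r5 m[φ2→X14] = [8, 9]
r5 m[φ2→X9] = [12, 8]
r5 m[φ3→X4] = [7, 8]
r5 m[φ3→X7] = [5, 6]
r5 m[φ4→X9] = [1, 2]
r5 m[φ5→X4] = [1, 2]
r5 m[φ6→X14] = [9, 5]
r5 m[φ7→X7] = [7, 5]
r5 m[X4→φ0] = [8, 10]
r5 m[X4→φ3] = [4, 4]
r5 m[X4→φ5] = [10, 10]
r5 m[X14→φ2] = [9, 5]
r5 m[X14→φ6] = [7, 8]
r5 m[X11→φ0] = [7, 7]
r5 m[X11→φ1] = [5, 4]
r5 m[X9→φ1] = [13, 10]
r5 m[X9→φ2] = [3, 6]
r5 m[X9→φ4] = [14, 12]
r5 m[X7→φ3] = [7, 5]
r5 m[X7→φ7] = [4, 5]
r6 m[φ0→X4] = [9, 8]
r6 m[φ0→X11] = [10, 11]
r6 m[φ1→X11] = [14, 13]
r6 m[φ1→X9] = [5, 7]
r6 m[φ2→X14] = [8, 9]
r6 m[φ2→X9] = [12, 8]
r6 m[φ3→X4] = [7, 8]
r6 m[φ3→X7] = [5, 6]
r6 m[φ4→X9] = [1, 2]
r6 m[φ5→X4] = [1, 2]
r6 m[φ6→X14] = [9, 5]
r6 m[φ7→X7] = [7, 5]
r6 m[X4→φ0] = [8, 10]
r6 m[X4→φ3] = [10, 10]
r6 m[X4→φ5] = [16, 16]
r6 m[X14→φ2] = [9, 5]
r6 m[X14→φ6] = [8, 9]
r6 m[X11→φ0] = [14, 13]
r6 m[X11→φ1] = [10, 11]
r6 m[X9→φ1] = [13, 10]
r6 m[X9→φ2] = [6, 9]
r6 m[X9→φ4] = [17, 15]
r6 m[X7→φ3] = [7, 5]
r6 m[X7→φ7] = [5, 6]
r7 m[φ0→X4] = [16, 14]
r7 m[φ0→X11] = [10, 11]
r7 m[φ1→X11] = [14, 13]
r7 m[φ1→X9] = [11, 14]
r7 m[φ2→X14] = [11, 12]
r7 m[φ2→X9] = [12, 8]
r7 m[φ3→X4] = [7, 8]
r7 m[φ3→X7] = [11, 12]
r7 m[φ4→X9] = [1, 2]
r7 m[φ5→X4] = [1, 2]
r7 m[φ6→X14] = [9, 5]
r7 m[φ7→X7] = [7, 5]
r7 m[X4→φ0] = [8, 10]
r7 m[X4→φ3] = [10, 10]
r7 m[X4→φ5] = [16, 16]
r7 m[X14→φ2] = [9, 5]
r7 m[X14→φ6] = [8, 9]
r7 m[X11→φ0] = [14, 13]
r7 m[X11→φ1] = [10, 11]
r7 m[X9→φ1] = [13, 10]
r7 m[X9→φ2] = [6, 9]
r7 m[X9→φ4] = [17, 15]
r7 m[X7→φ3] = [7, 5]
r7 m[X7→φ7] = [5, 6]
r8 m[φ0→X4] = [16, 14]
r8 m[φ0→X11] = [10, 11]
r8 m[φ1→X11] = [14, 13]
r8 m[φ1→X9] = [11, 14]
r8 m[φ2→X14] = [11, 12]
r8 m[φ2→X9] = [12, 8]
r8 m[φ3→X4] = [7, 8]
r8 m[φ3→X7] = [11, 12]
r8 m[φ4→X9] = [1, 2]
r8 m[φ5→X4] = [1, 2]
r8 m[φ6→X14] = [9, 5]
r8 m[φ7→X7] = [7, 5]
r8 m[X4→φ0] = [8, 10]
r8 m[X4→φ3] = [17, 16]
r8 m[X4→φ5] = [23, 22]
r8 m[X14→φ2] = [9, 5]
r8 m[X14→φ6] = [11, 12]
r8 m[X11→φ0] = [14, 13]
r8 m[X11→φ1] = [10, 11]
r8 m[X9→φ1] = [13, 10]
r8 m[X9→φ2] = [12, 16]
r8 m[X9→φ4] = [23, 22]
r8 m[X7→φ3] = [7, 5]
r8 m[X7→φ7] = [11, 12]
r9 m[φ0→X4] = [16, 14]
r9 m[φ0→X11] = [10, 11]
r9 m[φ1→X11] = [14, 13]
r9 m[φ1→X9] = [11, 14]
r9 m[φ2→X14] = [17, 19]
r9 m[φ2→X9] = [12, 8]
r9 m[φ3→X4] = [7, 8]
r9 m[φ3→X7] = [17, 19]
r9 m[φ4→X9] = [1, 2]
r9 m[φ5→X4] = [1, 2]
r9 m[φ6→X14] = [9, 5]
r9 m[φ7→X7] = [7, 5]
r9 m[X4→φ0] = [8, 10]
r9 m[X4→φ3] = [17, 16]
r9 m[X4→φ5] = [23, 22]
r9 m[X14→φ2] = [9, 5]
r9 m[X14→φ6] = [11, 12]
r9 m[X11→φ0] = [14, 13]
r9 m[X11→φ1] = [10, 11]
r9 m[X9→φ1] = [13, 10]
r9 m[X9→φ2] = [12, 16]
r9 m[X9→φ4] = [23, 22]
r9 m[X7→φ3] = [7, 5]
r9 m[X7→φ7] = [11, 12]
r10 m[φ0→X4] = [16, 14]
r10 m[φ0→X11] = [10, 11]
r10 m[φ1→X11] = [14, 13]
r10 m[φ1→X9] = [11, 14]
r10 m[φ2→X14] = [17, 19]
r10 m[φ2→X9] = [12, 8]
r10 m[φ3→X4] = [7, 8]
r10 m[φ3→X7] = [17, 19]
r10 m[φ4→X9] = [1, 2]
r10 m[φ5→X4] = [1, 2]
r10 m[φ6→X14] = [9, 5]
r10 m[φ7→X7] = [7, 5]
r10 m[X4→φ0] = [8, 10]
r10 m[X4→φ3] = [17, 16]
r10 m[X4→φ5] = [23, 22]
r10 m[X14→φ2] = [9, 5]
r10 m[X14→φ6] = [17, 19]
r10 m[X11→φ0] = [14, 13]
r10 m[X11→φ1] = [10, 11]
r10 m[X9→φ1] = [13, 10]
r10 m[X9→φ2] = [12, 16]
r10 m[X9→φ4] = [23, 22]
r10 m[X7→φ3] = [7, 5]
r10 m[X7→φ7] = [17, 19]
r11 m[φ0→X4] = [16, 14]
r11 m[φ0→X11] = [10, 11]
r11 m[φ1→X11] = [14, 13]
r11 m[φ1→X9] = [11, 14]
r11 m[φ2→X14] = [17, 19]
r11 m[φ2→X9] = [12, 8]
r11 m[φ3→X4] = [7, 8]
r11 m[φ3→X7] = [17, 19]
r11 m[φ4→X9] = [1, 2]
r11 m[φ5→X4] = [1, 2]
r11 m[φ6→X14] = [9, 5]
r11 m[φ7→X7] = [7, 5]
r11 m[X4→φ0] = [8, 10]
r11 m[X4→φ3] = [17, 16]
r11 m[X4→φ5] = [23, 22]
r11 m[X14→φ2] = [9, 5]
r11 m[X14→φ6] = [17, 19]
r11 m[X11→φ0] = [14, 13]
r11 m[X11→φ1] = [10, 11]
r11 m[X9→φ1] = [13, 10]
r11 m[X9→φ2] = [12, 16]
r11 m[X9→φ4] = [23, 22]
r11 m[X7→φ3] = [7, 5]
r11 m[X7→φ7] = [17, 19]
fixed point reached at round 11
traceback from X4: (X4=0, X14=1, X11=0, X9=0, X7=1), score=24

assignment: (X4=0, X14=1, X11=0, X9=0, X7=1); score = 24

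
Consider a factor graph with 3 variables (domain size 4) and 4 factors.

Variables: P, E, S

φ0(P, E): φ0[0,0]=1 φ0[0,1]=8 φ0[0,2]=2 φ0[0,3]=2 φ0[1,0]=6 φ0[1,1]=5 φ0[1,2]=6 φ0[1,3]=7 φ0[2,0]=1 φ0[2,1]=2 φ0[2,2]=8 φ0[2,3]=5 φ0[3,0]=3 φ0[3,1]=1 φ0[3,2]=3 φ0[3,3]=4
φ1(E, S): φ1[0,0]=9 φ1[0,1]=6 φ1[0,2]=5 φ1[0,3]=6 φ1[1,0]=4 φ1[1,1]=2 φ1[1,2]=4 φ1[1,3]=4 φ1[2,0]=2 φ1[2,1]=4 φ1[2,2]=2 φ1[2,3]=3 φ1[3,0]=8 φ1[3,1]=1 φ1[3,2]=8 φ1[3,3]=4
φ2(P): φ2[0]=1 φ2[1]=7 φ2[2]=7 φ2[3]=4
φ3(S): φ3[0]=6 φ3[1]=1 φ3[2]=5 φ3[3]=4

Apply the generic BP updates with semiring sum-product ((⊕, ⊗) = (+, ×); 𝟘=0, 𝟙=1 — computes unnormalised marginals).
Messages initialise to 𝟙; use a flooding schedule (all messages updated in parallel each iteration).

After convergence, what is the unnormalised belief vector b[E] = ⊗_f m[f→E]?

init: all messages = 𝟙 over 4 values
r1 m[φ0→P] = [13, 24, 16, 11]
r1 m[φ0→E] = [11, 16, 19, 18]
r1 m[φ1→E] = [26, 14, 11, 21]
r1 m[φ1→S] = [23, 13, 19, 17]
r1 m[φ2→P] = [1, 7, 7, 4]
r1 m[φ3→S] = [6, 1, 5, 4]
r1 m[P→φ0] = [1, 1, 1, 1]
r1 m[P→φ2] = [1, 1, 1, 1]
r1 m[E→φ0] = [1, 1, 1, 1]
r1 m[E→φ1] = [1, 1, 1, 1]
r1 m[S→φ1] = [1, 1, 1, 1]
r1 m[S→φ3] = [1, 1, 1, 1]
r2 m[φ0→P] = [13, 24, 16, 11]
r2 m[φ0→E] = [11, 16, 19, 18]
r2 m[φ1→E] = [26, 14, 11, 21]
r2 m[φ1→S] = [23, 13, 19, 17]
r2 m[φ2→P] = [1, 7, 7, 4]
r2 m[φ3→S] = [6, 1, 5, 4]
r2 m[P→φ0] = [1, 7, 7, 4]
r2 m[P→φ2] = [13, 24, 16, 11]
r2 m[E→φ0] = [26, 14, 11, 21]
r2 m[E→φ1] = [11, 16, 19, 18]
r2 m[S→φ1] = [6, 1, 5, 4]
r2 m[S→φ3] = [23, 13, 19, 17]
r3 m[φ0→P] = [202, 439, 247, 209]
r3 m[φ0→E] = [62, 61, 112, 102]
r3 m[φ1→E] = [109, 62, 38, 105]
r3 m[φ1→S] = [345, 192, 301, 259]
r3 m[φ2→P] = [1, 7, 7, 4]
r3 m[φ3→S] = [6, 1, 5, 4]
r3 m[P→φ0] = [1, 7, 7, 4]
r3 m[P→φ2] = [13, 24, 16, 11]
r3 m[E→φ0] = [26, 14, 11, 21]
r3 m[E→φ1] = [11, 16, 19, 18]
r3 m[S→φ1] = [6, 1, 5, 4]
r3 m[S→φ3] = [23, 13, 19, 17]
r4 m[φ0→P] = [202, 439, 247, 209]
r4 m[φ0→E] = [62, 61, 112, 102]
r4 m[φ1→E] = [109, 62, 38, 105]
r4 m[φ1→S] = [345, 192, 301, 259]
r4 m[φ2→P] = [1, 7, 7, 4]
r4 m[φ3→S] = [6, 1, 5, 4]
r4 m[P→φ0] = [1, 7, 7, 4]
r4 m[P→φ2] = [202, 439, 247, 209]
r4 m[E→φ0] = [109, 62, 38, 105]
r4 m[E→φ1] = [62, 61, 112, 102]
r4 m[S→φ1] = [6, 1, 5, 4]
r4 m[S→φ3] = [345, 192, 301, 259]
r5 m[φ0→P] = [891, 1927, 1062, 923]
r5 m[φ0→E] = [62, 61, 112, 102]
r5 m[φ1→E] = [109, 62, 38, 105]
r5 m[φ1→S] = [1842, 1044, 1594, 1360]
r5 m[φ2→P] = [1, 7, 7, 4]
r5 m[φ3→S] = [6, 1, 5, 4]
r5 m[P→φ0] = [1, 7, 7, 4]
r5 m[P→φ2] = [202, 439, 247, 209]
r5 m[E→φ0] = [109, 62, 38, 105]
r5 m[E→φ1] = [62, 61, 112, 102]
r5 m[S→φ1] = [6, 1, 5, 4]
r5 m[S→φ3] = [345, 192, 301, 259]
r6 m[φ0→P] = [891, 1927, 1062, 923]
r6 m[φ0→E] = [62, 61, 112, 102]
r6 m[φ1→E] = [109, 62, 38, 105]
r6 m[φ1→S] = [1842, 1044, 1594, 1360]
r6 m[φ2→P] = [1, 7, 7, 4]
r6 m[φ3→S] = [6, 1, 5, 4]
r6 m[P→φ0] = [1, 7, 7, 4]
r6 m[P→φ2] = [891, 1927, 1062, 923]
r6 m[E→φ0] = [109, 62, 38, 105]
r6 m[E→φ1] = [62, 61, 112, 102]
r6 m[S→φ1] = [6, 1, 5, 4]
r6 m[S→φ3] = [1842, 1044, 1594, 1360]
r7 m[φ0→P] = [891, 1927, 1062, 923]
r7 m[φ0→E] = [62, 61, 112, 102]
r7 m[φ1→E] = [109, 62, 38, 105]
r7 m[φ1→S] = [1842, 1044, 1594, 1360]
r7 m[φ2→P] = [1, 7, 7, 4]
r7 m[φ3→S] = [6, 1, 5, 4]
r7 m[P→φ0] = [1, 7, 7, 4]
r7 m[P→φ2] = [891, 1927, 1062, 923]
r7 m[E→φ0] = [109, 62, 38, 105]
r7 m[E→φ1] = [62, 61, 112, 102]
r7 m[S→φ1] = [6, 1, 5, 4]
r7 m[S→φ3] = [1842, 1044, 1594, 1360]
fixed point reached at round 7
b[E] = ⊗ incoming = [6758, 3782, 4256, 10710]

b[E] = [6758, 3782, 4256, 10710]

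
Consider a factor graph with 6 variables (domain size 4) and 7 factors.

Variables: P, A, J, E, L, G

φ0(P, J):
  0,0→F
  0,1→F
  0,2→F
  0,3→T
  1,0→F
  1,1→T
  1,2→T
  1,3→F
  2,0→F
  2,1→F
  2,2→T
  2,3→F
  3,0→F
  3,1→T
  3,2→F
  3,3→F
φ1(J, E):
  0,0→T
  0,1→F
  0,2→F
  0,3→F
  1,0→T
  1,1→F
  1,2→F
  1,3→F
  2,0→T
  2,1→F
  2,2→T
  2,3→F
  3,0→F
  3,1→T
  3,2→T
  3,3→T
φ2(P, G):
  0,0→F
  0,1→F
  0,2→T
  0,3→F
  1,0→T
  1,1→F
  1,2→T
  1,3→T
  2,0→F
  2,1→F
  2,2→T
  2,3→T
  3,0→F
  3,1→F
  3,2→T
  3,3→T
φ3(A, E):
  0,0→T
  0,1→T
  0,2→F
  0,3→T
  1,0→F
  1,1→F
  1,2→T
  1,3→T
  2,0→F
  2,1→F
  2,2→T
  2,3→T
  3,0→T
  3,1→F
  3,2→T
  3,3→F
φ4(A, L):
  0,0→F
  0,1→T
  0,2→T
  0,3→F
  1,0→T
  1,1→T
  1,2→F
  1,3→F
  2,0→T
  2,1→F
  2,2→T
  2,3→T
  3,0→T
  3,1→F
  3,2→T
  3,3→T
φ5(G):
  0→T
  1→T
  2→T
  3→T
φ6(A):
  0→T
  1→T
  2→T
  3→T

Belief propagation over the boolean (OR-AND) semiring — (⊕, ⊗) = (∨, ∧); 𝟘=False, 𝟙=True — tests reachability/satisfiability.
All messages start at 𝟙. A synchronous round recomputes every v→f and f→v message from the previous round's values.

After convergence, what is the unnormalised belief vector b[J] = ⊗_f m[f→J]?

init: all messages = 𝟙 over 4 values
r1 m[φ0→P] = [T, T, T, T]
r1 m[φ0→J] = [F, T, T, T]
r1 m[φ1→J] = [T, T, T, T]
r1 m[φ1→E] = [T, T, T, T]
r1 m[φ2→P] = [T, T, T, T]
r1 m[φ2→G] = [T, F, T, T]
r1 m[φ3→A] = [T, T, T, T]
r1 m[φ3→E] = [T, T, T, T]
r1 m[φ4→A] = [T, T, T, T]
r1 m[φ4→L] = [T, T, T, T]
r1 m[φ5→G] = [T, T, T, T]
r1 m[φ6→A] = [T, T, T, T]
r1 m[P→φ0] = [T, T, T, T]
r1 m[P→φ2] = [T, T, T, T]
r1 m[A→φ3] = [T, T, T, T]
r1 m[A→φ4] = [T, T, T, T]
r1 m[A→φ6] = [T, T, T, T]
r1 m[J→φ0] = [T, T, T, T]
r1 m[J→φ1] = [T, T, T, T]
r1 m[E→φ1] = [T, T, T, T]
r1 m[E→φ3] = [T, T, T, T]
r1 m[L→φ4] = [T, T, T, T]
r1 m[G→φ2] = [T, T, T, T]
r1 m[G→φ5] = [T, T, T, T]
r2 m[φ0→P] = [T, T, T, T]
r2 m[φ0→J] = [F, T, T, T]
r2 m[φ1→J] = [T, T, T, T]
r2 m[φ1→E] = [T, T, T, T]
r2 m[φ2→P] = [T, T, T, T]
r2 m[φ2→G] = [T, F, T, T]
r2 m[φ3→A] = [T, T, T, T]
r2 m[φ3→E] = [T, T, T, T]
r2 m[φ4→A] = [T, T, T, T]
r2 m[φ4→L] = [T, T, T, T]
r2 m[φ5→G] = [T, T, T, T]
r2 m[φ6→A] = [T, T, T, T]
r2 m[P→φ0] = [T, T, T, T]
r2 m[P→φ2] = [T, T, T, T]
r2 m[A→φ3] = [T, T, T, T]
r2 m[A→φ4] = [T, T, T, T]
r2 m[A→φ6] = [T, T, T, T]
r2 m[J→φ0] = [T, T, T, T]
r2 m[J→φ1] = [F, T, T, T]
r2 m[E→φ1] = [T, T, T, T]
r2 m[E→φ3] = [T, T, T, T]
r2 m[L→φ4] = [T, T, T, T]
r2 m[G→φ2] = [T, T, T, T]
r2 m[G→φ5] = [T, F, T, T]
r3 m[φ0→P] = [T, T, T, T]
r3 m[φ0→J] = [F, T, T, T]
r3 m[φ1→J] = [T, T, T, T]
r3 m[φ1→E] = [T, T, T, T]
r3 m[φ2→P] = [T, T, T, T]
r3 m[φ2→G] = [T, F, T, T]
r3 m[φ3→A] = [T, T, T, T]
r3 m[φ3→E] = [T, T, T, T]
r3 m[φ4→A] = [T, T, T, T]
r3 m[φ4→L] = [T, T, T, T]
r3 m[φ5→G] = [T, T, T, T]
r3 m[φ6→A] = [T, T, T, T]
r3 m[P→φ0] = [T, T, T, T]
r3 m[P→φ2] = [T, T, T, T]
r3 m[A→φ3] = [T, T, T, T]
r3 m[A→φ4] = [T, T, T, T]
r3 m[A→φ6] = [T, T, T, T]
r3 m[J→φ0] = [T, T, T, T]
r3 m[J→φ1] = [F, T, T, T]
r3 m[E→φ1] = [T, T, T, T]
r3 m[E→φ3] = [T, T, T, T]
r3 m[L→φ4] = [T, T, T, T]
r3 m[G→φ2] = [T, T, T, T]
r3 m[G→φ5] = [T, F, T, T]
fixed point reached at round 3
b[J] = ⊗ incoming = [F, T, T, T]

b[J] = [F, T, T, T]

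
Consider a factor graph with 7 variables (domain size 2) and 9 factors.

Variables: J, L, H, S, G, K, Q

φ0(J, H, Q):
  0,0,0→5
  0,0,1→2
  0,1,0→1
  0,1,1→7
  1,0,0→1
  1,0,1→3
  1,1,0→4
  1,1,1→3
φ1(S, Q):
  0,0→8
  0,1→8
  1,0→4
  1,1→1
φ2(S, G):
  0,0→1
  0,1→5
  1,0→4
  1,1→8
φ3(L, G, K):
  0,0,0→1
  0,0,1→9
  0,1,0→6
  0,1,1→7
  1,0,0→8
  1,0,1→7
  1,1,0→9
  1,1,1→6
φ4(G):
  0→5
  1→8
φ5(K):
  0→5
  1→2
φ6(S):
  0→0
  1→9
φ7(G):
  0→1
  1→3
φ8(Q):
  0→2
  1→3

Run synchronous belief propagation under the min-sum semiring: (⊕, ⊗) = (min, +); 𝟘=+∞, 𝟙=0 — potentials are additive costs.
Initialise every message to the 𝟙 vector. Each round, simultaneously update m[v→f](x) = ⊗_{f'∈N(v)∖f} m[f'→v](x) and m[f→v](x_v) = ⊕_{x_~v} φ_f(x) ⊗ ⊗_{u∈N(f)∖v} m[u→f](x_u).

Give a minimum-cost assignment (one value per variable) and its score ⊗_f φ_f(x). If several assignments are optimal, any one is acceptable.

assignment: (J=0, L=0, H=1, S=0, G=0, K=0, Q=0); score = 24

init: all messages = 𝟙 over 2 values
r1 m[φ0→J] = [1, 1]
r1 m[φ0→H] = [1, 1]
r1 m[φ0→Q] = [1, 2]
r1 m[φ1→S] = [8, 1]
r1 m[φ1→Q] = [4, 1]
r1 m[φ2→S] = [1, 4]
r1 m[φ2→G] = [1, 5]
r1 m[φ3→L] = [1, 6]
r1 m[φ3→G] = [1, 6]
r1 m[φ3→K] = [1, 6]
r1 m[φ4→G] = [5, 8]
r1 m[φ5→K] = [5, 2]
r1 m[φ6→S] = [0, 9]
r1 m[φ7→G] = [1, 3]
r1 m[φ8→Q] = [2, 3]
r1 m[J→φ0] = [0, 0]
r1 m[L→φ3] = [0, 0]
r1 m[H→φ0] = [0, 0]
r1 m[S→φ1] = [0, 0]
r1 m[S→φ2] = [0, 0]
r1 m[S→φ6] = [0, 0]
r1 m[G→φ2] = [0, 0]
r1 m[G→φ3] = [0, 0]
r1 m[G→φ4] = [0, 0]
r1 m[G→φ7] = [0, 0]
r1 m[K→φ3] = [0, 0]
r1 m[K→φ5] = [0, 0]
r1 m[Q→φ0] = [0, 0]
r1 m[Q→φ1] = [0, 0]
r1 m[Q→φ8] = [0, 0]
r2 m[φ0→J] = [1, 1]
r2 m[φ0→H] = [1, 1]
r2 m[φ0→Q] = [1, 2]
r2 m[φ1→S] = [8, 1]
r2 m[φ1→Q] = [4, 1]
r2 m[φ2→S] = [1, 4]
r2 m[φ2→G] = [1, 5]
r2 m[φ3→L] = [1, 6]
r2 m[φ3→G] = [1, 6]
r2 m[φ3→K] = [1, 6]
r2 m[φ4→G] = [5, 8]
r2 m[φ5→K] = [5, 2]
r2 m[φ6→S] = [0, 9]
r2 m[φ7→G] = [1, 3]
r2 m[φ8→Q] = [2, 3]
r2 m[J→φ0] = [0, 0]
r2 m[L→φ3] = [0, 0]
r2 m[H→φ0] = [0, 0]
r2 m[S→φ1] = [1, 13]
r2 m[S→φ2] = [8, 10]
r2 m[S→φ6] = [9, 5]
r2 m[G→φ2] = [7, 17]
r2 m[G→φ3] = [7, 16]
r2 m[G→φ4] = [3, 14]
r2 m[G→φ7] = [7, 19]
r2 m[K→φ3] = [5, 2]
r2 m[K→φ5] = [1, 6]
r2 m[Q→φ0] = [6, 4]
r2 m[Q→φ1] = [3, 5]
r2 m[Q→φ8] = [5, 3]
r3 m[φ0→J] = [6, 7]
r3 m[φ0→H] = [6, 7]
r3 m[φ0→Q] = [1, 2]
r3 m[φ1→S] = [11, 6]
r3 m[φ1→Q] = [9, 9]
r3 m[φ2→S] = [8, 11]
r3 m[φ2→G] = [9, 13]
r3 m[φ3→L] = [13, 16]
r3 m[φ3→G] = [6, 8]
r3 m[φ3→K] = [8, 14]
r3 m[φ4→G] = [5, 8]
r3 m[φ5→K] = [5, 2]
r3 m[φ6→S] = [0, 9]
r3 m[φ7→G] = [1, 3]
r3 m[φ8→Q] = [2, 3]
r3 m[J→φ0] = [0, 0]
r3 m[L→φ3] = [0, 0]
r3 m[H→φ0] = [0, 0]
r3 m[S→φ1] = [1, 13]
r3 m[S→φ2] = [8, 10]
r3 m[S→φ6] = [9, 5]
r3 m[G→φ2] = [7, 17]
r3 m[G→φ3] = [7, 16]
r3 m[G→φ4] = [3, 14]
r3 m[G→φ7] = [7, 19]
r3 m[K→φ3] = [5, 2]
r3 m[K→φ5] = [1, 6]
r3 m[Q→φ0] = [6, 4]
r3 m[Q→φ1] = [3, 5]
r3 m[Q→φ8] = [5, 3]
r4 m[φ0→J] = [6, 7]
r4 m[φ0→H] = [6, 7]
r4 m[φ0→Q] = [1, 2]
r4 m[φ1→S] = [11, 6]
r4 m[φ1→Q] = [9, 9]
r4 m[φ2→S] = [8, 11]
r4 m[φ2→G] = [9, 13]
r4 m[φ3→L] = [13, 16]
r4 m[φ3→G] = [6, 8]
r4 m[φ3→K] = [8, 14]
r4 m[φ4→G] = [5, 8]
r4 m[φ5→K] = [5, 2]
r4 m[φ6→S] = [0, 9]
r4 m[φ7→G] = [1, 3]
r4 m[φ8→Q] = [2, 3]
r4 m[J→φ0] = [0, 0]
r4 m[L→φ3] = [0, 0]
r4 m[H→φ0] = [0, 0]
r4 m[S→φ1] = [8, 20]
r4 m[S→φ2] = [11, 15]
r4 m[S→φ6] = [19, 17]
r4 m[G→φ2] = [12, 19]
r4 m[G→φ3] = [15, 24]
r4 m[G→φ4] = [16, 24]
r4 m[G→φ7] = [20, 29]
r4 m[K→φ3] = [5, 2]
r4 m[K→φ5] = [8, 14]
r4 m[Q→φ0] = [11, 12]
r4 m[Q→φ1] = [3, 5]
r4 m[Q→φ8] = [10, 11]
r5 m[φ0→J] = [12, 12]
r5 m[φ0→H] = [12, 12]
r5 m[φ0→Q] = [1, 2]
r5 m[φ1→S] = [11, 6]
r5 m[φ1→Q] = [16, 16]
r5 m[φ2→S] = [13, 16]
r5 m[φ2→G] = [12, 16]
r5 m[φ3→L] = [21, 24]
r5 m[φ3→G] = [6, 8]
r5 m[φ3→K] = [16, 22]
r5 m[φ4→G] = [5, 8]
r5 m[φ5→K] = [5, 2]
r5 m[φ6→S] = [0, 9]
r5 m[φ7→G] = [1, 3]
r5 m[φ8→Q] = [2, 3]
r5 m[J→φ0] = [0, 0]
r5 m[L→φ3] = [0, 0]
r5 m[H→φ0] = [0, 0]
r5 m[S→φ1] = [8, 20]
r5 m[S→φ2] = [11, 15]
r5 m[S→φ6] = [19, 17]
r5 m[G→φ2] = [12, 19]
r5 m[G→φ3] = [15, 24]
r5 m[G→φ4] = [16, 24]
r5 m[G→φ7] = [20, 29]
r5 m[K→φ3] = [5, 2]
r5 m[K→φ5] = [8, 14]
r5 m[Q→φ0] = [11, 12]
r5 m[Q→φ1] = [3, 5]
r5 m[Q→φ8] = [10, 11]
r6 m[φ0→J] = [12, 12]
r6 m[φ0→H] = [12, 12]
r6 m[φ0→Q] = [1, 2]
r6 m[φ1→S] = [11, 6]
r6 m[φ1→Q] = [16, 16]
r6 m[φ2→S] = [13, 16]
r6 m[φ2→G] = [12, 16]
r6 m[φ3→L] = [21, 24]
r6 m[φ3→G] = [6, 8]
r6 m[φ3→K] = [16, 22]
r6 m[φ4→G] = [5, 8]
r6 m[φ5→K] = [5, 2]
r6 m[φ6→S] = [0, 9]
r6 m[φ7→G] = [1, 3]
r6 m[φ8→Q] = [2, 3]
r6 m[J→φ0] = [0, 0]
r6 m[L→φ3] = [0, 0]
r6 m[H→φ0] = [0, 0]
r6 m[S→φ1] = [13, 25]
r6 m[S→φ2] = [11, 15]
r6 m[S→φ6] = [24, 22]
r6 m[G→φ2] = [12, 19]
r6 m[G→φ3] = [18, 27]
r6 m[G→φ4] = [19, 27]
r6 m[G→φ7] = [23, 32]
r6 m[K→φ3] = [5, 2]
r6 m[K→φ5] = [16, 22]
r6 m[Q→φ0] = [18, 19]
r6 m[Q→φ1] = [3, 5]
r6 m[Q→φ8] = [17, 18]
r7 m[φ0→J] = [19, 19]
r7 m[φ0→H] = [19, 19]
r7 m[φ0→Q] = [1, 2]
r7 m[φ1→S] = [11, 6]
r7 m[φ1→Q] = [21, 21]
r7 m[φ2→S] = [13, 16]
r7 m[φ2→G] = [12, 16]
r7 m[φ3→L] = [24, 27]
r7 m[φ3→G] = [6, 8]
r7 m[φ3→K] = [19, 25]
r7 m[φ4→G] = [5, 8]
r7 m[φ5→K] = [5, 2]
r7 m[φ6→S] = [0, 9]
r7 m[φ7→G] = [1, 3]
r7 m[φ8→Q] = [2, 3]
r7 m[J→φ0] = [0, 0]
r7 m[L→φ3] = [0, 0]
r7 m[H→φ0] = [0, 0]
r7 m[S→φ1] = [13, 25]
r7 m[S→φ2] = [11, 15]
r7 m[S→φ6] = [24, 22]
r7 m[G→φ2] = [12, 19]
r7 m[G→φ3] = [18, 27]
r7 m[G→φ4] = [19, 27]
r7 m[G→φ7] = [23, 32]
r7 m[K→φ3] = [5, 2]
r7 m[K→φ5] = [16, 22]
r7 m[Q→φ0] = [18, 19]
r7 m[Q→φ1] = [3, 5]
r7 m[Q→φ8] = [17, 18]
r8 m[φ0→J] = [19, 19]
r8 m[φ0→H] = [19, 19]
r8 m[φ0→Q] = [1, 2]
r8 m[φ1→S] = [11, 6]
r8 m[φ1→Q] = [21, 21]
r8 m[φ2→S] = [13, 16]
r8 m[φ2→G] = [12, 16]
r8 m[φ3→L] = [24, 27]
r8 m[φ3→G] = [6, 8]
r8 m[φ3→K] = [19, 25]
r8 m[φ4→G] = [5, 8]
r8 m[φ5→K] = [5, 2]
r8 m[φ6→S] = [0, 9]
r8 m[φ7→G] = [1, 3]
r8 m[φ8→Q] = [2, 3]
r8 m[J→φ0] = [0, 0]
r8 m[L→φ3] = [0, 0]
r8 m[H→φ0] = [0, 0]
r8 m[S→φ1] = [13, 25]
r8 m[S→φ2] = [11, 15]
r8 m[S→φ6] = [24, 22]
r8 m[G→φ2] = [12, 19]
r8 m[G→φ3] = [18, 27]
r8 m[G→φ4] = [19, 27]
r8 m[G→φ7] = [23, 32]
r8 m[K→φ3] = [5, 2]
r8 m[K→φ5] = [19, 25]
r8 m[Q→φ0] = [23, 24]
r8 m[Q→φ1] = [3, 5]
r8 m[Q→φ8] = [22, 23]
r9 m[φ0→J] = [24, 24]
r9 m[φ0→H] = [24, 24]
r9 m[φ0→Q] = [1, 2]
r9 m[φ1→S] = [11, 6]
r9 m[φ1→Q] = [21, 21]
r9 m[φ2→S] = [13, 16]
r9 m[φ2→G] = [12, 16]
r9 m[φ3→L] = [24, 27]
r9 m[φ3→G] = [6, 8]
r9 m[φ3→K] = [19, 25]
r9 m[φ4→G] = [5, 8]
r9 m[φ5→K] = [5, 2]
r9 m[φ6→S] = [0, 9]
r9 m[φ7→G] = [1, 3]
r9 m[φ8→Q] = [2, 3]
r9 m[J→φ0] = [0, 0]
r9 m[L→φ3] = [0, 0]
r9 m[H→φ0] = [0, 0]
r9 m[S→φ1] = [13, 25]
r9 m[S→φ2] = [11, 15]
r9 m[S→φ6] = [24, 22]
r9 m[G→φ2] = [12, 19]
r9 m[G→φ3] = [18, 27]
r9 m[G→φ4] = [19, 27]
r9 m[G→φ7] = [23, 32]
r9 m[K→φ3] = [5, 2]
r9 m[K→φ5] = [19, 25]
r9 m[Q→φ0] = [23, 24]
r9 m[Q→φ1] = [3, 5]
r9 m[Q→φ8] = [22, 23]
r10 m[φ0→J] = [24, 24]
r10 m[φ0→H] = [24, 24]
r10 m[φ0→Q] = [1, 2]
r10 m[φ1→S] = [11, 6]
r10 m[φ1→Q] = [21, 21]
r10 m[φ2→S] = [13, 16]
r10 m[φ2→G] = [12, 16]
r10 m[φ3→L] = [24, 27]
r10 m[φ3→G] = [6, 8]
r10 m[φ3→K] = [19, 25]
r10 m[φ4→G] = [5, 8]
r10 m[φ5→K] = [5, 2]
r10 m[φ6→S] = [0, 9]
r10 m[φ7→G] = [1, 3]
r10 m[φ8→Q] = [2, 3]
r10 m[J→φ0] = [0, 0]
r10 m[L→φ3] = [0, 0]
r10 m[H→φ0] = [0, 0]
r10 m[S→φ1] = [13, 25]
r10 m[S→φ2] = [11, 15]
r10 m[S→φ6] = [24, 22]
r10 m[G→φ2] = [12, 19]
r10 m[G→φ3] = [18, 27]
r10 m[G→φ4] = [19, 27]
r10 m[G→φ7] = [23, 32]
r10 m[K→φ3] = [5, 2]
r10 m[K→φ5] = [19, 25]
r10 m[Q→φ0] = [23, 24]
r10 m[Q→φ1] = [3, 5]
r10 m[Q→φ8] = [22, 23]
fixed point reached at round 10
traceback from J: (J=0, L=0, H=1, S=0, G=0, K=0, Q=0), score=24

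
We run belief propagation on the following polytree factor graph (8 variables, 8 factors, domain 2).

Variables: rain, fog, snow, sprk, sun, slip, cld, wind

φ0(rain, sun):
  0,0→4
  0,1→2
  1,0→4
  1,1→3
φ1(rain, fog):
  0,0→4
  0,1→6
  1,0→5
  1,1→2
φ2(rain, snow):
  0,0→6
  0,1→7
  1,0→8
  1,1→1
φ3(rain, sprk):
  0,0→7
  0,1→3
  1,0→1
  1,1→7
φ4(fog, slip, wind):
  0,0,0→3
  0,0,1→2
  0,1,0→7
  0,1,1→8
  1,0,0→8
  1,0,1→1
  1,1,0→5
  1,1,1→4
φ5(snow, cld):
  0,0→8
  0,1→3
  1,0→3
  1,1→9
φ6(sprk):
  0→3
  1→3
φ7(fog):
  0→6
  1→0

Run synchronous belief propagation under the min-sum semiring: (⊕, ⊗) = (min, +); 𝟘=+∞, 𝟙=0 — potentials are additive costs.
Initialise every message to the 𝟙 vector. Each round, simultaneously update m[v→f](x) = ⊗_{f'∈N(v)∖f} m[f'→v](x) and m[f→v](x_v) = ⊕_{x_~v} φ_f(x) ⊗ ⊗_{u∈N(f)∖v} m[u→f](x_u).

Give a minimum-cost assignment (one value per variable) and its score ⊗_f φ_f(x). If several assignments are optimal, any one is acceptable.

assignment: (rain=1, fog=1, snow=1, sprk=0, sun=1, slip=0, cld=0, wind=1); score = 14

init: all messages = 𝟙 over 2 values
r1 m[φ0→rain] = [2, 3]
r1 m[φ0→sun] = [4, 2]
r1 m[φ1→rain] = [4, 2]
r1 m[φ1→fog] = [4, 2]
r1 m[φ2→rain] = [6, 1]
r1 m[φ2→snow] = [6, 1]
r1 m[φ3→rain] = [3, 1]
r1 m[φ3→sprk] = [1, 3]
r1 m[φ4→fog] = [2, 1]
r1 m[φ4→slip] = [1, 4]
r1 m[φ4→wind] = [3, 1]
r1 m[φ5→snow] = [3, 3]
r1 m[φ5→cld] = [3, 3]
r1 m[φ6→sprk] = [3, 3]
r1 m[φ7→fog] = [6, 0]
r1 m[rain→φ0] = [0, 0]
r1 m[rain→φ1] = [0, 0]
r1 m[rain→φ2] = [0, 0]
r1 m[rain→φ3] = [0, 0]
r1 m[fog→φ1] = [0, 0]
r1 m[fog→φ4] = [0, 0]
r1 m[fog→φ7] = [0, 0]
r1 m[snow→φ2] = [0, 0]
r1 m[snow→φ5] = [0, 0]
r1 m[sprk→φ3] = [0, 0]
r1 m[sprk→φ6] = [0, 0]
r1 m[sun→φ0] = [0, 0]
r1 m[slip→φ4] = [0, 0]
r1 m[cld→φ5] = [0, 0]
r1 m[wind→φ4] = [0, 0]
r2 m[φ0→rain] = [2, 3]
r2 m[φ0→sun] = [4, 2]
r2 m[φ1→rain] = [4, 2]
r2 m[φ1→fog] = [4, 2]
r2 m[φ2→rain] = [6, 1]
r2 m[φ2→snow] = [6, 1]
r2 m[φ3→rain] = [3, 1]
r2 m[φ3→sprk] = [1, 3]
r2 m[φ4→fog] = [2, 1]
r2 m[φ4→slip] = [1, 4]
r2 m[φ4→wind] = [3, 1]
r2 m[φ5→snow] = [3, 3]
r2 m[φ5→cld] = [3, 3]
r2 m[φ6→sprk] = [3, 3]
r2 m[φ7→fog] = [6, 0]
r2 m[rain→φ0] = [13, 4]
r2 m[rain→φ1] = [11, 5]
r2 m[rain→φ2] = [9, 6]
r2 m[rain→φ3] = [12, 6]
r2 m[fog→φ1] = [8, 1]
r2 m[fog→φ4] = [10, 2]
r2 m[fog→φ7] = [6, 3]
r2 m[snow→φ2] = [3, 3]
r2 m[snow→φ5] = [6, 1]
r2 m[sprk→φ3] = [3, 3]
r2 m[sprk→φ6] = [1, 3]
r2 m[sun→φ0] = [0, 0]
r2 m[slip→φ4] = [0, 0]
r2 m[cld→φ5] = [0, 0]
r2 m[wind→φ4] = [0, 0]
r3 m[φ0→rain] = [2, 3]
r3 m[φ0→sun] = [8, 7]
r3 m[φ1→rain] = [7, 3]
r3 m[φ1→fog] = [10, 7]
r3 m[φ2→rain] = [9, 4]
r3 m[φ2→snow] = [14, 7]
r3 m[φ3→rain] = [6, 4]
r3 m[φ3→sprk] = [7, 13]
r3 m[φ4→fog] = [2, 1]
r3 m[φ4→slip] = [3, 6]
r3 m[φ4→wind] = [7, 3]
r3 m[φ5→snow] = [3, 3]
r3 m[φ5→cld] = [4, 9]
r3 m[φ6→sprk] = [3, 3]
r3 m[φ7→fog] = [6, 0]
r3 m[rain→φ0] = [13, 4]
r3 m[rain→φ1] = [11, 5]
r3 m[rain→φ2] = [9, 6]
r3 m[rain→φ3] = [12, 6]
r3 m[fog→φ1] = [8, 1]
r3 m[fog→φ4] = [10, 2]
r3 m[fog→φ7] = [6, 3]
r3 m[snow→φ2] = [3, 3]
r3 m[snow→φ5] = [6, 1]
r3 m[sprk→φ3] = [3, 3]
r3 m[sprk→φ6] = [1, 3]
r3 m[sun→φ0] = [0, 0]
r3 m[slip→φ4] = [0, 0]
r3 m[cld→φ5] = [0, 0]
r3 m[wind→φ4] = [0, 0]
r4 m[φ0→rain] = [2, 3]
r4 m[φ0→sun] = [8, 7]
r4 m[φ1→rain] = [7, 3]
r4 m[φ1→fog] = [10, 7]
r4 m[φ2→rain] = [9, 4]
r4 m[φ2→snow] = [14, 7]
r4 m[φ3→rain] = [6, 4]
r4 m[φ3→sprk] = [7, 13]
r4 m[φ4→fog] = [2, 1]
r4 m[φ4→slip] = [3, 6]
r4 m[φ4→wind] = [7, 3]
r4 m[φ5→snow] = [3, 3]
r4 m[φ5→cld] = [4, 9]
r4 m[φ6→sprk] = [3, 3]
r4 m[φ7→fog] = [6, 0]
r4 m[rain→φ0] = [22, 11]
r4 m[rain→φ1] = [17, 11]
r4 m[rain→φ2] = [15, 10]
r4 m[rain→φ3] = [18, 10]
r4 m[fog→φ1] = [8, 1]
r4 m[fog→φ4] = [16, 7]
r4 m[fog→φ7] = [12, 8]
r4 m[snow→φ2] = [3, 3]
r4 m[snow→φ5] = [14, 7]
r4 m[sprk→φ3] = [3, 3]
r4 m[sprk→φ6] = [7, 13]
r4 m[sun→φ0] = [0, 0]
r4 m[slip→φ4] = [0, 0]
r4 m[cld→φ5] = [0, 0]
r4 m[wind→φ4] = [0, 0]
r5 m[φ0→rain] = [2, 3]
r5 m[φ0→sun] = [15, 14]
r5 m[φ1→rain] = [7, 3]
r5 m[φ1→fog] = [16, 13]
r5 m[φ2→rain] = [9, 4]
r5 m[φ2→snow] = [18, 11]
r5 m[φ3→rain] = [6, 4]
r5 m[φ3→sprk] = [11, 17]
r5 m[φ4→fog] = [2, 1]
r5 m[φ4→slip] = [8, 11]
r5 m[φ4→wind] = [12, 8]
r5 m[φ5→snow] = [3, 3]
r5 m[φ5→cld] = [10, 16]
r5 m[φ6→sprk] = [3, 3]
r5 m[φ7→fog] = [6, 0]
r5 m[rain→φ0] = [22, 11]
r5 m[rain→φ1] = [17, 11]
r5 m[rain→φ2] = [15, 10]
r5 m[rain→φ3] = [18, 10]
r5 m[fog→φ1] = [8, 1]
r5 m[fog→φ4] = [16, 7]
r5 m[fog→φ7] = [12, 8]
r5 m[snow→φ2] = [3, 3]
r5 m[snow→φ5] = [14, 7]
r5 m[sprk→φ3] = [3, 3]
r5 m[sprk→φ6] = [7, 13]
r5 m[sun→φ0] = [0, 0]
r5 m[slip→φ4] = [0, 0]
r5 m[cld→φ5] = [0, 0]
r5 m[wind→φ4] = [0, 0]
r6 m[φ0→rain] = [2, 3]
r6 m[φ0→sun] = [15, 14]
r6 m[φ1→rain] = [7, 3]
r6 m[φ1→fog] = [16, 13]
r6 m[φ2→rain] = [9, 4]
r6 m[φ2→snow] = [18, 11]
r6 m[φ3→rain] = [6, 4]
r6 m[φ3→sprk] = [11, 17]
r6 m[φ4→fog] = [2, 1]
r6 m[φ4→slip] = [8, 11]
r6 m[φ4→wind] = [12, 8]
r6 m[φ5→snow] = [3, 3]
r6 m[φ5→cld] = [10, 16]
r6 m[φ6→sprk] = [3, 3]
r6 m[φ7→fog] = [6, 0]
r6 m[rain→φ0] = [22, 11]
r6 m[rain→φ1] = [17, 11]
r6 m[rain→φ2] = [15, 10]
r6 m[rain→φ3] = [18, 10]
r6 m[fog→φ1] = [8, 1]
r6 m[fog→φ4] = [22, 13]
r6 m[fog→φ7] = [18, 14]
r6 m[snow→φ2] = [3, 3]
r6 m[snow→φ5] = [18, 11]
r6 m[sprk→φ3] = [3, 3]
r6 m[sprk→φ6] = [11, 17]
r6 m[sun→φ0] = [0, 0]
r6 m[slip→φ4] = [0, 0]
r6 m[cld→φ5] = [0, 0]
r6 m[wind→φ4] = [0, 0]
r7 m[φ0→rain] = [2, 3]
r7 m[φ0→sun] = [15, 14]
r7 m[φ1→rain] = [7, 3]
r7 m[φ1→fog] = [16, 13]
r7 m[φ2→rain] = [9, 4]
r7 m[φ2→snow] = [18, 11]
r7 m[φ3→rain] = [6, 4]
r7 m[φ3→sprk] = [11, 17]
r7 m[φ4→fog] = [2, 1]
r7 m[φ4→slip] = [14, 17]
r7 m[φ4→wind] = [18, 14]
r7 m[φ5→snow] = [3, 3]
r7 m[φ5→cld] = [14, 20]
r7 m[φ6→sprk] = [3, 3]
r7 m[φ7→fog] = [6, 0]
r7 m[rain→φ0] = [22, 11]
r7 m[rain→φ1] = [17, 11]
r7 m[rain→φ2] = [15, 10]
r7 m[rain→φ3] = [18, 10]
r7 m[fog→φ1] = [8, 1]
r7 m[fog→φ4] = [22, 13]
r7 m[fog→φ7] = [18, 14]
r7 m[snow→φ2] = [3, 3]
r7 m[snow→φ5] = [18, 11]
r7 m[sprk→φ3] = [3, 3]
r7 m[sprk→φ6] = [11, 17]
r7 m[sun→φ0] = [0, 0]
r7 m[slip→φ4] = [0, 0]
r7 m[cld→φ5] = [0, 0]
r7 m[wind→φ4] = [0, 0]
r8 m[φ0→rain] = [2, 3]
r8 m[φ0→sun] = [15, 14]
r8 m[φ1→rain] = [7, 3]
r8 m[φ1→fog] = [16, 13]
r8 m[φ2→rain] = [9, 4]
r8 m[φ2→snow] = [18, 11]
r8 m[φ3→rain] = [6, 4]
r8 m[φ3→sprk] = [11, 17]
r8 m[φ4→fog] = [2, 1]
r8 m[φ4→slip] = [14, 17]
r8 m[φ4→wind] = [18, 14]
r8 m[φ5→snow] = [3, 3]
r8 m[φ5→cld] = [14, 20]
r8 m[φ6→sprk] = [3, 3]
r8 m[φ7→fog] = [6, 0]
r8 m[rain→φ0] = [22, 11]
r8 m[rain→φ1] = [17, 11]
r8 m[rain→φ2] = [15, 10]
r8 m[rain→φ3] = [18, 10]
r8 m[fog→φ1] = [8, 1]
r8 m[fog→φ4] = [22, 13]
r8 m[fog→φ7] = [18, 14]
r8 m[snow→φ2] = [3, 3]
r8 m[snow→φ5] = [18, 11]
r8 m[sprk→φ3] = [3, 3]
r8 m[sprk→φ6] = [11, 17]
r8 m[sun→φ0] = [0, 0]
r8 m[slip→φ4] = [0, 0]
r8 m[cld→φ5] = [0, 0]
r8 m[wind→φ4] = [0, 0]
fixed point reached at round 8
traceback from rain: (rain=1, fog=1, snow=1, sprk=0, sun=1, slip=0, cld=0, wind=1), score=14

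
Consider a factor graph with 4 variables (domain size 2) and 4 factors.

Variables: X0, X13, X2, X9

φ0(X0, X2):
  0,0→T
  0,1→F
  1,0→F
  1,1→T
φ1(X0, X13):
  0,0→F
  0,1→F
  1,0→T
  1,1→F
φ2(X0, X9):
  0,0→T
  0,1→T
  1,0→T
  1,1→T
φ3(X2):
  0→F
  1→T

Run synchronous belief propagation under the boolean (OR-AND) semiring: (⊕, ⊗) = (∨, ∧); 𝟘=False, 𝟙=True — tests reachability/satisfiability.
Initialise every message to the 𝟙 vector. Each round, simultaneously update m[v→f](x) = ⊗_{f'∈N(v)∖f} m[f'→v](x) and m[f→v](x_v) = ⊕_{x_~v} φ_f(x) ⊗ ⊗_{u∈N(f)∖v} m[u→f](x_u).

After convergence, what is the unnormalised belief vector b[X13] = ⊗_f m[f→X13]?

init: all messages = 𝟙 over 2 values
r1 m[φ0→X0] = [T, T]
r1 m[φ0→X2] = [T, T]
r1 m[φ1→X0] = [F, T]
r1 m[φ1→X13] = [T, F]
r1 m[φ2→X0] = [T, T]
r1 m[φ2→X9] = [T, T]
r1 m[φ3→X2] = [F, T]
r1 m[X0→φ0] = [T, T]
r1 m[X0→φ1] = [T, T]
r1 m[X0→φ2] = [T, T]
r1 m[X13→φ1] = [T, T]
r1 m[X2→φ0] = [T, T]
r1 m[X2→φ3] = [T, T]
r1 m[X9→φ2] = [T, T]
r2 m[φ0→X0] = [T, T]
r2 m[φ0→X2] = [T, T]
r2 m[φ1→X0] = [F, T]
r2 m[φ1→X13] = [T, F]
r2 m[φ2→X0] = [T, T]
r2 m[φ2→X9] = [T, T]
r2 m[φ3→X2] = [F, T]
r2 m[X0→φ0] = [F, T]
r2 m[X0→φ1] = [T, T]
r2 m[X0→φ2] = [F, T]
r2 m[X13→φ1] = [T, T]
r2 m[X2→φ0] = [F, T]
r2 m[X2→φ3] = [T, T]
r2 m[X9→φ2] = [T, T]
r3 m[φ0→X0] = [F, T]
r3 m[φ0→X2] = [F, T]
r3 m[φ1→X0] = [F, T]
r3 m[φ1→X13] = [T, F]
r3 m[φ2→X0] = [T, T]
r3 m[φ2→X9] = [T, T]
r3 m[φ3→X2] = [F, T]
r3 m[X0→φ0] = [F, T]
r3 m[X0→φ1] = [T, T]
r3 m[X0→φ2] = [F, T]
r3 m[X13→φ1] = [T, T]
r3 m[X2→φ0] = [F, T]
r3 m[X2→φ3] = [T, T]
r3 m[X9→φ2] = [T, T]
r4 m[φ0→X0] = [F, T]
r4 m[φ0→X2] = [F, T]
r4 m[φ1→X0] = [F, T]
r4 m[φ1→X13] = [T, F]
r4 m[φ2→X0] = [T, T]
r4 m[φ2→X9] = [T, T]
r4 m[φ3→X2] = [F, T]
r4 m[X0→φ0] = [F, T]
r4 m[X0→φ1] = [F, T]
r4 m[X0→φ2] = [F, T]
r4 m[X13→φ1] = [T, T]
r4 m[X2→φ0] = [F, T]
r4 m[X2→φ3] = [F, T]
r4 m[X9→φ2] = [T, T]
r5 m[φ0→X0] = [F, T]
r5 m[φ0→X2] = [F, T]
r5 m[φ1→X0] = [F, T]
r5 m[φ1→X13] = [T, F]
r5 m[φ2→X0] = [T, T]
r5 m[φ2→X9] = [T, T]
r5 m[φ3→X2] = [F, T]
r5 m[X0→φ0] = [F, T]
r5 m[X0→φ1] = [F, T]
r5 m[X0→φ2] = [F, T]
r5 m[X13→φ1] = [T, T]
r5 m[X2→φ0] = [F, T]
r5 m[X2→φ3] = [F, T]
r5 m[X9→φ2] = [T, T]
fixed point reached at round 5
b[X13] = ⊗ incoming = [T, F]

b[X13] = [T, F]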